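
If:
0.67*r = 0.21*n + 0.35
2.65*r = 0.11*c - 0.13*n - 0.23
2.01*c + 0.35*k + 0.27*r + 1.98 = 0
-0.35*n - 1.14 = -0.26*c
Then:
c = 2.51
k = -20.13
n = -1.39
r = 0.09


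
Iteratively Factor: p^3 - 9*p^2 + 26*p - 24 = (p - 4)*(p^2 - 5*p + 6) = (p - 4)*(p - 2)*(p - 3)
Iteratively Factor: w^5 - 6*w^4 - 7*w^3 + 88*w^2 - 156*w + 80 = (w - 2)*(w^4 - 4*w^3 - 15*w^2 + 58*w - 40) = (w - 2)*(w - 1)*(w^3 - 3*w^2 - 18*w + 40) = (w - 5)*(w - 2)*(w - 1)*(w^2 + 2*w - 8) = (w - 5)*(w - 2)^2*(w - 1)*(w + 4)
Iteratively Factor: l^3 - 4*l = (l)*(l^2 - 4) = l*(l - 2)*(l + 2)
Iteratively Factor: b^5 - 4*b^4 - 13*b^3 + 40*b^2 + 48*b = (b)*(b^4 - 4*b^3 - 13*b^2 + 40*b + 48) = b*(b - 4)*(b^3 - 13*b - 12) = b*(b - 4)*(b + 3)*(b^2 - 3*b - 4) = b*(b - 4)*(b + 1)*(b + 3)*(b - 4)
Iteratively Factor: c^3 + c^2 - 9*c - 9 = (c - 3)*(c^2 + 4*c + 3) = (c - 3)*(c + 3)*(c + 1)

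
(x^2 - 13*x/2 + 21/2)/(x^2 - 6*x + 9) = (x - 7/2)/(x - 3)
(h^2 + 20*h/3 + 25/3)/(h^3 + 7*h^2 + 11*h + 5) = (h + 5/3)/(h^2 + 2*h + 1)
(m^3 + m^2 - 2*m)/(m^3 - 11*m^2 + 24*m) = (m^2 + m - 2)/(m^2 - 11*m + 24)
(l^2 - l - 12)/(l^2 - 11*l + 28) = (l + 3)/(l - 7)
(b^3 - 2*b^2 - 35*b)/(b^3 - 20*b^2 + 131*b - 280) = b*(b + 5)/(b^2 - 13*b + 40)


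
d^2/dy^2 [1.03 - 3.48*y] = 0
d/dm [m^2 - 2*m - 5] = 2*m - 2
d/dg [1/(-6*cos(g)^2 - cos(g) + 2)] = -(12*cos(g) + 1)*sin(g)/(6*cos(g)^2 + cos(g) - 2)^2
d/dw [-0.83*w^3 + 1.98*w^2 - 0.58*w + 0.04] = -2.49*w^2 + 3.96*w - 0.58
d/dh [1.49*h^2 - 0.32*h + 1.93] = 2.98*h - 0.32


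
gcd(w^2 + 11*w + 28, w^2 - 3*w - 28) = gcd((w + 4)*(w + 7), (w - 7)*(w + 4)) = w + 4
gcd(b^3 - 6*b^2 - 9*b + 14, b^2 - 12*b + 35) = b - 7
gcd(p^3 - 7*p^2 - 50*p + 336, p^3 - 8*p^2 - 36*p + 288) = p^2 - 14*p + 48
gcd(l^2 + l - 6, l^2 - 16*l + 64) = 1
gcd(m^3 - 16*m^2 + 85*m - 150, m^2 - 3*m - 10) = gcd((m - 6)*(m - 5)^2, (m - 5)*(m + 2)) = m - 5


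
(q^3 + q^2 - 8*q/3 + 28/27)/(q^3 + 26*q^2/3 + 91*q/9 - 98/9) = (q - 2/3)/(q + 7)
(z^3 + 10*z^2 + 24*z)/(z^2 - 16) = z*(z + 6)/(z - 4)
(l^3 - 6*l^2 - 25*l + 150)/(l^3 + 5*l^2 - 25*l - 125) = (l - 6)/(l + 5)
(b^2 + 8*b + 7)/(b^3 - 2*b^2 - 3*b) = (b + 7)/(b*(b - 3))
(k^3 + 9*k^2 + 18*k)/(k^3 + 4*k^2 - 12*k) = (k + 3)/(k - 2)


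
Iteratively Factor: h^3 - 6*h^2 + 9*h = (h - 3)*(h^2 - 3*h) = h*(h - 3)*(h - 3)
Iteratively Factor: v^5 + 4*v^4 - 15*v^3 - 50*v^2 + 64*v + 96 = (v + 4)*(v^4 - 15*v^2 + 10*v + 24) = (v + 4)^2*(v^3 - 4*v^2 + v + 6) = (v - 3)*(v + 4)^2*(v^2 - v - 2) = (v - 3)*(v + 1)*(v + 4)^2*(v - 2)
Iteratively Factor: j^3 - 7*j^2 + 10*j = (j - 5)*(j^2 - 2*j) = j*(j - 5)*(j - 2)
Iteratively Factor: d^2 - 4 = (d + 2)*(d - 2)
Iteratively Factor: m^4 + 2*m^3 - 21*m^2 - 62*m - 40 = (m + 2)*(m^3 - 21*m - 20) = (m + 2)*(m + 4)*(m^2 - 4*m - 5) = (m + 1)*(m + 2)*(m + 4)*(m - 5)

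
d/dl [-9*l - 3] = -9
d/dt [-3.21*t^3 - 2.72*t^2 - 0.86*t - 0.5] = -9.63*t^2 - 5.44*t - 0.86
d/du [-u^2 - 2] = -2*u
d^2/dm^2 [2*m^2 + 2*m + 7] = 4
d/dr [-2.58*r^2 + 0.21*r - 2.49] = 0.21 - 5.16*r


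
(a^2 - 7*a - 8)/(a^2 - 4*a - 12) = (-a^2 + 7*a + 8)/(-a^2 + 4*a + 12)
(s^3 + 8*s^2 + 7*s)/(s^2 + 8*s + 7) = s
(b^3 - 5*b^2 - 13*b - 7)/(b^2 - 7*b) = b + 2 + 1/b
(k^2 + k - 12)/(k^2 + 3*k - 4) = (k - 3)/(k - 1)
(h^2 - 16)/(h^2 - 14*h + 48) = (h^2 - 16)/(h^2 - 14*h + 48)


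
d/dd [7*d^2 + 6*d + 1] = 14*d + 6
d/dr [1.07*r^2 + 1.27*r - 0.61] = 2.14*r + 1.27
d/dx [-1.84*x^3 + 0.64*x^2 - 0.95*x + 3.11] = -5.52*x^2 + 1.28*x - 0.95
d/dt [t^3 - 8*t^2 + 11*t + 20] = 3*t^2 - 16*t + 11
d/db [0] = 0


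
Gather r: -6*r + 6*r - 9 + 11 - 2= 0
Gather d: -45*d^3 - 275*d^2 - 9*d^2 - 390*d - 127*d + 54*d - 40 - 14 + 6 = -45*d^3 - 284*d^2 - 463*d - 48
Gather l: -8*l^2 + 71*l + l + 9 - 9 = -8*l^2 + 72*l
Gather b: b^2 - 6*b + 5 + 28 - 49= b^2 - 6*b - 16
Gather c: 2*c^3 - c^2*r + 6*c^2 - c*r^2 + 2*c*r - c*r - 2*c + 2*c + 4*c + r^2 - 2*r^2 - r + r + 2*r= 2*c^3 + c^2*(6 - r) + c*(-r^2 + r + 4) - r^2 + 2*r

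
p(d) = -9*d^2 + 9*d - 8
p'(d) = 9 - 18*d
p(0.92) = -7.34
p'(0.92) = -7.56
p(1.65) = -17.65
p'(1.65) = -20.70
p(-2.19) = -70.87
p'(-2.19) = 48.42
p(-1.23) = -32.69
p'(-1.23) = 31.14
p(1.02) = -8.18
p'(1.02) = -9.36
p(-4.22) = -206.26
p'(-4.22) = 84.96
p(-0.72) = -19.15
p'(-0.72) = 21.96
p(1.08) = -8.78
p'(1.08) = -10.44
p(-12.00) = -1412.00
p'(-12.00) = 225.00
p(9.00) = -656.00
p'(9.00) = -153.00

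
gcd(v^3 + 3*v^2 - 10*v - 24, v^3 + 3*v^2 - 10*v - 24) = v^3 + 3*v^2 - 10*v - 24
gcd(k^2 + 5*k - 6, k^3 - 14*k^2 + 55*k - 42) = k - 1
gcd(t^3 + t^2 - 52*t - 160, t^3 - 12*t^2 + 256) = t^2 - 4*t - 32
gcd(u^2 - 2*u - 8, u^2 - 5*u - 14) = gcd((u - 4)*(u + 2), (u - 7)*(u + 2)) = u + 2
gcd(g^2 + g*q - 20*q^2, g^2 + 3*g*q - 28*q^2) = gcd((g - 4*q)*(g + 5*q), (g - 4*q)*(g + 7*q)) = -g + 4*q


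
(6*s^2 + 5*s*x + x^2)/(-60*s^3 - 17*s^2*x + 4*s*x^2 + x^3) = (2*s + x)/(-20*s^2 + s*x + x^2)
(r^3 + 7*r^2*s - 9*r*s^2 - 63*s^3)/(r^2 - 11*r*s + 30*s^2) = (r^3 + 7*r^2*s - 9*r*s^2 - 63*s^3)/(r^2 - 11*r*s + 30*s^2)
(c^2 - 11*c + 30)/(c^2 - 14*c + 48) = (c - 5)/(c - 8)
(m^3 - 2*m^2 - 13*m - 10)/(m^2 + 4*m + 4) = (m^2 - 4*m - 5)/(m + 2)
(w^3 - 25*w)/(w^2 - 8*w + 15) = w*(w + 5)/(w - 3)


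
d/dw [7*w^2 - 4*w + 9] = 14*w - 4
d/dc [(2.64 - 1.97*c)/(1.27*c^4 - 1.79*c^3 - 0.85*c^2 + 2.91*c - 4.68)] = (7.5057*c^4 - 20.4638*c^3 + 12.5023*c^2 + 4.488*c + 1.5372)/(1.6129*c^8 - 4.5466*c^7 + 1.0451*c^6 + 10.4344*c^5 - 21.5825*c^4 + 11.8074*c^3 + 16.4241*c^2 - 27.2376*c + 21.9024)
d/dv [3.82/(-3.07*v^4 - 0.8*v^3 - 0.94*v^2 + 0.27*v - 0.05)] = (46.9096*v^3 + 9.168*v^2 + 7.1816*v - 1.0314)/(3.07*v^4 + 0.8*v^3 + 0.94*v^2 - 0.27*v + 0.05)^2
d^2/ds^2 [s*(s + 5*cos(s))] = -5*s*cos(s) - 10*sin(s) + 2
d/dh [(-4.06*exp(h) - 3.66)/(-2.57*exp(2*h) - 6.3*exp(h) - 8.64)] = (-10.4342*exp(2*h) - 18.8124*exp(h) + 12.0204)*exp(h)/(6.6049*exp(4*h) + 32.382*exp(3*h) + 84.0996*exp(2*h) + 108.864*exp(h) + 74.6496)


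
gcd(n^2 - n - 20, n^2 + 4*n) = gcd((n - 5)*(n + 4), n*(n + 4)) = n + 4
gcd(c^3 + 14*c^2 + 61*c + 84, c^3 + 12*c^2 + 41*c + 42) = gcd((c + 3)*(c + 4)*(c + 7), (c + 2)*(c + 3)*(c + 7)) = c^2 + 10*c + 21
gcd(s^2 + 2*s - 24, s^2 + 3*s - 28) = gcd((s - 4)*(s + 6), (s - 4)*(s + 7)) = s - 4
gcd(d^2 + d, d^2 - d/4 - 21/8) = 1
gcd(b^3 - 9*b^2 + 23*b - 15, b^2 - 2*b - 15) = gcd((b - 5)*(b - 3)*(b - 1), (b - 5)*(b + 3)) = b - 5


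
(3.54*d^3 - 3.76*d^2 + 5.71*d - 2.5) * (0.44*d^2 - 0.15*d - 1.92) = 1.5576*d^5 - 2.1854*d^4 - 3.7204*d^3 + 5.2627*d^2 - 10.5882*d + 4.8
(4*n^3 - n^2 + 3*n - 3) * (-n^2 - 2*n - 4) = -4*n^5 - 7*n^4 - 17*n^3 + n^2 - 6*n + 12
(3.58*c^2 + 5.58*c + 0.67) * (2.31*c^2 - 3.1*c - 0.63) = 8.2698*c^4 + 1.7918*c^3 - 18.0057*c^2 - 5.5924*c - 0.4221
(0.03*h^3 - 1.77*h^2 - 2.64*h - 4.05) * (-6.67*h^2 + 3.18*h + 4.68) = -0.2001*h^5 + 11.9013*h^4 + 12.1206*h^3 + 10.3347*h^2 - 25.2342*h - 18.954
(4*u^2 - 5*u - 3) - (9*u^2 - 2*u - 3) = -5*u^2 - 3*u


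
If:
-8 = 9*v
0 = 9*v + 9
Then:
No Solution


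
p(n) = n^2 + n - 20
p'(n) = 2*n + 1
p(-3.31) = -12.35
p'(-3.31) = -5.62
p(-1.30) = -19.61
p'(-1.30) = -1.60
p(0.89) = -18.32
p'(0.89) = 2.78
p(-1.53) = -19.19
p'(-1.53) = -2.06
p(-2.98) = -14.10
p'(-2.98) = -4.96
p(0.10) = -19.89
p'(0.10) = 1.20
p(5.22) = 12.47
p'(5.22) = 11.44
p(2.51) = -11.19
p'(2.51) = 6.02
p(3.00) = -8.00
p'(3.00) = 7.00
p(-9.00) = 52.00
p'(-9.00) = -17.00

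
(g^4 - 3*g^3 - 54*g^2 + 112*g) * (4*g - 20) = 4*g^5 - 32*g^4 - 156*g^3 + 1528*g^2 - 2240*g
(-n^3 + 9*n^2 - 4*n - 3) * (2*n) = -2*n^4 + 18*n^3 - 8*n^2 - 6*n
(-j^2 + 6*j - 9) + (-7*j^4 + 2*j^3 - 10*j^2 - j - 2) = -7*j^4 + 2*j^3 - 11*j^2 + 5*j - 11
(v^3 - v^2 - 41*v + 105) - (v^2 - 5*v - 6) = v^3 - 2*v^2 - 36*v + 111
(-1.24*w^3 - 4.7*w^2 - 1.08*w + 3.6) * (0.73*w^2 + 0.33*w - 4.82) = -0.9052*w^5 - 3.8402*w^4 + 3.6374*w^3 + 24.9256*w^2 + 6.3936*w - 17.352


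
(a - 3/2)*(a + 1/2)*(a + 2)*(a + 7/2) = a^4 + 9*a^3/2 + 3*a^2/4 - 89*a/8 - 21/4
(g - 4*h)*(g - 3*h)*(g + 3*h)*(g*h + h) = g^4*h - 4*g^3*h^2 + g^3*h - 9*g^2*h^3 - 4*g^2*h^2 + 36*g*h^4 - 9*g*h^3 + 36*h^4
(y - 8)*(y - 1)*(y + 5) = y^3 - 4*y^2 - 37*y + 40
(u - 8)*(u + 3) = u^2 - 5*u - 24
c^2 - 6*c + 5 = (c - 5)*(c - 1)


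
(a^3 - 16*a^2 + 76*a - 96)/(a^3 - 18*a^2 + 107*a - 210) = (a^2 - 10*a + 16)/(a^2 - 12*a + 35)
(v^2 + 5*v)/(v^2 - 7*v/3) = 3*(v + 5)/(3*v - 7)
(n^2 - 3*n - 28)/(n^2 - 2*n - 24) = (n - 7)/(n - 6)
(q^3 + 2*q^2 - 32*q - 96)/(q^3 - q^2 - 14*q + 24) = (q^2 - 2*q - 24)/(q^2 - 5*q + 6)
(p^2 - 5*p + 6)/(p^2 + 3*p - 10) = (p - 3)/(p + 5)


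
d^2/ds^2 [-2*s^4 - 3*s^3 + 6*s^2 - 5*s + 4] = -24*s^2 - 18*s + 12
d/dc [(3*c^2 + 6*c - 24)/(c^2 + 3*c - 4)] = 3/(c^2 - 2*c + 1)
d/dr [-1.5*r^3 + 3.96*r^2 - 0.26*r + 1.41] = -4.5*r^2 + 7.92*r - 0.26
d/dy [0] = 0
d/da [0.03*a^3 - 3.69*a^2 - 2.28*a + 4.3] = 0.09*a^2 - 7.38*a - 2.28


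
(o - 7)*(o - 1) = o^2 - 8*o + 7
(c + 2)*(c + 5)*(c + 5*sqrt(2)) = c^3 + 7*c^2 + 5*sqrt(2)*c^2 + 10*c + 35*sqrt(2)*c + 50*sqrt(2)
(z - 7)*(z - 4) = z^2 - 11*z + 28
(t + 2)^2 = t^2 + 4*t + 4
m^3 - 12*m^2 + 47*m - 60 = (m - 5)*(m - 4)*(m - 3)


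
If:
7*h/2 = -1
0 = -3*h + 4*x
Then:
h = -2/7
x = -3/14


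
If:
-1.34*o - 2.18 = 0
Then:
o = -1.63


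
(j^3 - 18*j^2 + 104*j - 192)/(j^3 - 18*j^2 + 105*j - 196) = (j^2 - 14*j + 48)/(j^2 - 14*j + 49)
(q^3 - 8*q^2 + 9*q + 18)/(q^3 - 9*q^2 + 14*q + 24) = (q - 3)/(q - 4)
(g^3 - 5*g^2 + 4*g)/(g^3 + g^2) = (g^2 - 5*g + 4)/(g*(g + 1))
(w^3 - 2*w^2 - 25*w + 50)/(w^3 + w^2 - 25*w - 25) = (w - 2)/(w + 1)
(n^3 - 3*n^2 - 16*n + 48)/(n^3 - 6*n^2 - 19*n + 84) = (n - 4)/(n - 7)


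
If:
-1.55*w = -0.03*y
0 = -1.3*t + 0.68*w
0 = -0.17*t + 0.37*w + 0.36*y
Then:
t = 0.00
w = 0.00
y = 0.00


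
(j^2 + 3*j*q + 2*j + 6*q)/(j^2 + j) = (j^2 + 3*j*q + 2*j + 6*q)/(j*(j + 1))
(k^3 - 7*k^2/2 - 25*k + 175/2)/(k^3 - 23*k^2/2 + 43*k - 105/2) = (k + 5)/(k - 3)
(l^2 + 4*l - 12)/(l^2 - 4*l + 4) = (l + 6)/(l - 2)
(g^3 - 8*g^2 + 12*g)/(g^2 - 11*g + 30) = g*(g - 2)/(g - 5)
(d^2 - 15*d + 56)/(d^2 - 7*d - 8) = (d - 7)/(d + 1)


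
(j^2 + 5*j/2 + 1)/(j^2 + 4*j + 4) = (j + 1/2)/(j + 2)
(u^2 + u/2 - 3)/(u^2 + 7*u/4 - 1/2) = 2*(2*u - 3)/(4*u - 1)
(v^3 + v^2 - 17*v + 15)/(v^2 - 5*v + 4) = (v^2 + 2*v - 15)/(v - 4)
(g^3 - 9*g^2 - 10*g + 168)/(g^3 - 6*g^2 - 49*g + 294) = (g + 4)/(g + 7)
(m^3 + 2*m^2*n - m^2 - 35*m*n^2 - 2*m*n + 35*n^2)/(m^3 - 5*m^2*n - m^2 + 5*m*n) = (m + 7*n)/m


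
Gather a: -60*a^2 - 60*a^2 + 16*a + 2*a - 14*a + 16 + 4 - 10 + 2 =-120*a^2 + 4*a + 12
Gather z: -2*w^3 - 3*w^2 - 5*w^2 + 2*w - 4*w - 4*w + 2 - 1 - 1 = -2*w^3 - 8*w^2 - 6*w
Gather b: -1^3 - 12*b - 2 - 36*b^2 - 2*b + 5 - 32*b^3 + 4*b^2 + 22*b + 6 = -32*b^3 - 32*b^2 + 8*b + 8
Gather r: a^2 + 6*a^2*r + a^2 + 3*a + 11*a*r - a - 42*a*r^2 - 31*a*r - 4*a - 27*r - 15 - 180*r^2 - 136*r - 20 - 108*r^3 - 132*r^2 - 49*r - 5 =2*a^2 - 2*a - 108*r^3 + r^2*(-42*a - 312) + r*(6*a^2 - 20*a - 212) - 40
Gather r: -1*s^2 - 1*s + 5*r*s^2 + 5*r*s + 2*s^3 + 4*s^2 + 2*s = r*(5*s^2 + 5*s) + 2*s^3 + 3*s^2 + s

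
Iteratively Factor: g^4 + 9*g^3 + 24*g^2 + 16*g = (g + 4)*(g^3 + 5*g^2 + 4*g) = g*(g + 4)*(g^2 + 5*g + 4) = g*(g + 1)*(g + 4)*(g + 4)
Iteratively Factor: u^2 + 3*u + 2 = (u + 2)*(u + 1)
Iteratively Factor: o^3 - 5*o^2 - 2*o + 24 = (o - 3)*(o^2 - 2*o - 8) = (o - 4)*(o - 3)*(o + 2)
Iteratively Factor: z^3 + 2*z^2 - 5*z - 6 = (z + 3)*(z^2 - z - 2) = (z + 1)*(z + 3)*(z - 2)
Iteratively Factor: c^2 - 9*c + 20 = (c - 5)*(c - 4)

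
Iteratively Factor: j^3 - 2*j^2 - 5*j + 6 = (j - 3)*(j^2 + j - 2) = (j - 3)*(j - 1)*(j + 2)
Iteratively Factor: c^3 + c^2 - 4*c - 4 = (c + 1)*(c^2 - 4) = (c - 2)*(c + 1)*(c + 2)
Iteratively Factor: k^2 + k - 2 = (k + 2)*(k - 1)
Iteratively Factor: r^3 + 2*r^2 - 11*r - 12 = (r + 1)*(r^2 + r - 12) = (r + 1)*(r + 4)*(r - 3)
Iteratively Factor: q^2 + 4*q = (q + 4)*(q)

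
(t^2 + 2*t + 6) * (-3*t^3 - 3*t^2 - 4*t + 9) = -3*t^5 - 9*t^4 - 28*t^3 - 17*t^2 - 6*t + 54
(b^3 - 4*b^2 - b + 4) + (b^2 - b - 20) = b^3 - 3*b^2 - 2*b - 16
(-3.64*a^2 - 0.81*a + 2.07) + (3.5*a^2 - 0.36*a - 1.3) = -0.14*a^2 - 1.17*a + 0.77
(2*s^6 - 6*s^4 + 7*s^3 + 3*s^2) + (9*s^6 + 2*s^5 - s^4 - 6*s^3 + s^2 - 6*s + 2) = 11*s^6 + 2*s^5 - 7*s^4 + s^3 + 4*s^2 - 6*s + 2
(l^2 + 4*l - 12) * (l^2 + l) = l^4 + 5*l^3 - 8*l^2 - 12*l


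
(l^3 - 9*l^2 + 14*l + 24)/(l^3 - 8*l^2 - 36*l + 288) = (l^2 - 3*l - 4)/(l^2 - 2*l - 48)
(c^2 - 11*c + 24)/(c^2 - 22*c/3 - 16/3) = 3*(c - 3)/(3*c + 2)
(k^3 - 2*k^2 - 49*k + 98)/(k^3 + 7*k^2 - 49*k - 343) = (k - 2)/(k + 7)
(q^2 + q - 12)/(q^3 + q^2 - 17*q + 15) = (q + 4)/(q^2 + 4*q - 5)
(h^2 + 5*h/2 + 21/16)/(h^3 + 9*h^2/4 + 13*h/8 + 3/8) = (4*h + 7)/(2*(2*h^2 + 3*h + 1))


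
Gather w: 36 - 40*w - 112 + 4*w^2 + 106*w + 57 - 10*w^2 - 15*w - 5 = -6*w^2 + 51*w - 24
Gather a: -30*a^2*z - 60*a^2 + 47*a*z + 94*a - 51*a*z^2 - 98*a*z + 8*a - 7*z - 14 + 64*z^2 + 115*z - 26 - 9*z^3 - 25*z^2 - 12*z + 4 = a^2*(-30*z - 60) + a*(-51*z^2 - 51*z + 102) - 9*z^3 + 39*z^2 + 96*z - 36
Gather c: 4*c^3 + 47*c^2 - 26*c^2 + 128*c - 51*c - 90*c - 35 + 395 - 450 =4*c^3 + 21*c^2 - 13*c - 90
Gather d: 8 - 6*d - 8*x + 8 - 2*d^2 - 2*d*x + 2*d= -2*d^2 + d*(-2*x - 4) - 8*x + 16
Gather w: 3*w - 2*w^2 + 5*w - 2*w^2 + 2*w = -4*w^2 + 10*w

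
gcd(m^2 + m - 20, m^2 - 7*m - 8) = 1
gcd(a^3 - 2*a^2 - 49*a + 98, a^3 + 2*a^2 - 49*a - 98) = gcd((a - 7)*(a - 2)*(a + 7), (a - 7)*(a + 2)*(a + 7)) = a^2 - 49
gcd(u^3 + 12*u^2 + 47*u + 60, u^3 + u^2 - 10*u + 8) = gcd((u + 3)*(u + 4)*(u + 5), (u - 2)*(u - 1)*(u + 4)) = u + 4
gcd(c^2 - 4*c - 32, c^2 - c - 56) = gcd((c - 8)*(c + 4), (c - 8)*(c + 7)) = c - 8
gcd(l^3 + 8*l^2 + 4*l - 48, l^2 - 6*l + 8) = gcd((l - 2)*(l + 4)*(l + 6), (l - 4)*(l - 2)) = l - 2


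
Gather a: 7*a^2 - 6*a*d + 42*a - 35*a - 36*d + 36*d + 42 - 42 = 7*a^2 + a*(7 - 6*d)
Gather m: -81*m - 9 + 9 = -81*m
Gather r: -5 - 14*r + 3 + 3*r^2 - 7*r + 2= 3*r^2 - 21*r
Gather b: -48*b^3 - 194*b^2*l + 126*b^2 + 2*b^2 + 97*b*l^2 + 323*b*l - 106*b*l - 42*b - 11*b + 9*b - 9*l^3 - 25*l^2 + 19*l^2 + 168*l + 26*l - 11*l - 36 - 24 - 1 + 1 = -48*b^3 + b^2*(128 - 194*l) + b*(97*l^2 + 217*l - 44) - 9*l^3 - 6*l^2 + 183*l - 60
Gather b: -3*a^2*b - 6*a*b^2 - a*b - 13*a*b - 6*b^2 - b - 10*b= b^2*(-6*a - 6) + b*(-3*a^2 - 14*a - 11)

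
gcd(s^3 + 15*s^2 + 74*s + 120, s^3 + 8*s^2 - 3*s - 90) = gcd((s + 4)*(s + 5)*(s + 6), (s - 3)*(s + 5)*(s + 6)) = s^2 + 11*s + 30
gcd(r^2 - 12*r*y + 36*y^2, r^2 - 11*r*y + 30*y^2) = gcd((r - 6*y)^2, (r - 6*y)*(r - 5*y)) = -r + 6*y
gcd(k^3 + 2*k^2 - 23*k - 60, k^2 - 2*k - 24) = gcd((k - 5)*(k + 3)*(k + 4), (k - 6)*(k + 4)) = k + 4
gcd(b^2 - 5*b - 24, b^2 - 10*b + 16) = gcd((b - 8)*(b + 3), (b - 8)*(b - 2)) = b - 8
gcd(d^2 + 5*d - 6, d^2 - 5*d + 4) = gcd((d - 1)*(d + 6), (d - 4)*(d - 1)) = d - 1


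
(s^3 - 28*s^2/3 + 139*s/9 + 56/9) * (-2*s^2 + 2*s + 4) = -2*s^5 + 62*s^4/3 - 410*s^3/9 - 170*s^2/9 + 668*s/9 + 224/9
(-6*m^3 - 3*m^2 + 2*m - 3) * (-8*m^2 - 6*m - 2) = 48*m^5 + 60*m^4 + 14*m^3 + 18*m^2 + 14*m + 6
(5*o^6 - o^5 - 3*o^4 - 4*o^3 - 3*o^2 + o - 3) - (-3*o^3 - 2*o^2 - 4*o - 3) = 5*o^6 - o^5 - 3*o^4 - o^3 - o^2 + 5*o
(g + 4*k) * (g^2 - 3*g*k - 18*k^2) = g^3 + g^2*k - 30*g*k^2 - 72*k^3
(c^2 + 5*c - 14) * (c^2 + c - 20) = c^4 + 6*c^3 - 29*c^2 - 114*c + 280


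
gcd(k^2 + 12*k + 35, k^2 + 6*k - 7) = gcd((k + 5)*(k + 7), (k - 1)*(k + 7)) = k + 7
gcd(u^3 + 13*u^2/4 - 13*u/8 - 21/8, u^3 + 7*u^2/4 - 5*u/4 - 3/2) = u^2 - u/4 - 3/4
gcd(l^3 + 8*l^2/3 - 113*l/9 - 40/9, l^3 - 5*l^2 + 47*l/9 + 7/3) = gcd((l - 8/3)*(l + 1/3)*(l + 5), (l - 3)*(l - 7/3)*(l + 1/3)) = l + 1/3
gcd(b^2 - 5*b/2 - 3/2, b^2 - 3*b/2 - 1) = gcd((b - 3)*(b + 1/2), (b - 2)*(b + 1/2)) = b + 1/2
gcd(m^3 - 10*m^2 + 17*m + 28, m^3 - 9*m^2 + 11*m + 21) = m^2 - 6*m - 7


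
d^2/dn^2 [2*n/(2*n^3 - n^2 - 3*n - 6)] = 4*(-n*(-6*n^2 + 2*n + 3)^2 + (-6*n^2 - n*(6*n - 1) + 2*n + 3)*(-2*n^3 + n^2 + 3*n + 6))/(-2*n^3 + n^2 + 3*n + 6)^3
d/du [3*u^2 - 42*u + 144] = 6*u - 42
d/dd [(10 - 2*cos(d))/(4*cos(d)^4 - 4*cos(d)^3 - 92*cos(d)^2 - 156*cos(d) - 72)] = (-3*cos(d)^3 + 25*cos(d)^2 - 17*cos(d) - 213)*sin(d)/(2*(cos(d) - 6)^2*(cos(d) + 1)^3*(cos(d) + 3)^2)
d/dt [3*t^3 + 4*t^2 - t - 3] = 9*t^2 + 8*t - 1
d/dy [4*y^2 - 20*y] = 8*y - 20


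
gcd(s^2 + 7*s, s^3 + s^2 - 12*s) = s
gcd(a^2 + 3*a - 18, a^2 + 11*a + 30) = a + 6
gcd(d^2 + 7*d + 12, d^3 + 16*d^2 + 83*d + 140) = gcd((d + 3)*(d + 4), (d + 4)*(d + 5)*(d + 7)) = d + 4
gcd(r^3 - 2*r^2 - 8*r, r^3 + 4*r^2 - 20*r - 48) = r^2 - 2*r - 8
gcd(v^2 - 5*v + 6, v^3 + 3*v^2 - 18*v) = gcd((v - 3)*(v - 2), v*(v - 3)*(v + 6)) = v - 3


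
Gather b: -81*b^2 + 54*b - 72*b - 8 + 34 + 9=-81*b^2 - 18*b + 35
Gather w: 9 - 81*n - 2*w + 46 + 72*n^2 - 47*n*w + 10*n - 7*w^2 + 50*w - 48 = 72*n^2 - 71*n - 7*w^2 + w*(48 - 47*n) + 7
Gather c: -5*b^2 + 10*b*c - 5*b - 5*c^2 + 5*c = -5*b^2 - 5*b - 5*c^2 + c*(10*b + 5)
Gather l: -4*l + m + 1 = -4*l + m + 1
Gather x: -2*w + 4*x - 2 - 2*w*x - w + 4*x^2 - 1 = -3*w + 4*x^2 + x*(4 - 2*w) - 3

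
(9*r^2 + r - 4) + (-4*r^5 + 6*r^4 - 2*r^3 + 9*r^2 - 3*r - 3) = -4*r^5 + 6*r^4 - 2*r^3 + 18*r^2 - 2*r - 7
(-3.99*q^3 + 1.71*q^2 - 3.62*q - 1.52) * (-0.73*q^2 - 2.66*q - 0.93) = 2.9127*q^5 + 9.3651*q^4 + 1.8047*q^3 + 9.1485*q^2 + 7.4098*q + 1.4136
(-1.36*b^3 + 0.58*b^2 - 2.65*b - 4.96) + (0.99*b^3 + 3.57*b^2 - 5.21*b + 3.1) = -0.37*b^3 + 4.15*b^2 - 7.86*b - 1.86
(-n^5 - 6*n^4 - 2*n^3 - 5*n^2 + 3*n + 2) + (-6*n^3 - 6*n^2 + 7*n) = -n^5 - 6*n^4 - 8*n^3 - 11*n^2 + 10*n + 2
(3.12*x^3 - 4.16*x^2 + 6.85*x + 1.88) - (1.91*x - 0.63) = 3.12*x^3 - 4.16*x^2 + 4.94*x + 2.51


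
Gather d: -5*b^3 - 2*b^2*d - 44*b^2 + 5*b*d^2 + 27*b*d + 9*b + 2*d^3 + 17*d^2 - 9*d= -5*b^3 - 44*b^2 + 9*b + 2*d^3 + d^2*(5*b + 17) + d*(-2*b^2 + 27*b - 9)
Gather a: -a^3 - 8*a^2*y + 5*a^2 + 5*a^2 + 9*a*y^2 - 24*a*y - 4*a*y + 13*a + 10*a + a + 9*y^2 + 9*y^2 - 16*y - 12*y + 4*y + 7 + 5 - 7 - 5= -a^3 + a^2*(10 - 8*y) + a*(9*y^2 - 28*y + 24) + 18*y^2 - 24*y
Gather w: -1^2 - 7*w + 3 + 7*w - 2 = 0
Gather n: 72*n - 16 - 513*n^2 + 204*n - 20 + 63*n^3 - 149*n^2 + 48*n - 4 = 63*n^3 - 662*n^2 + 324*n - 40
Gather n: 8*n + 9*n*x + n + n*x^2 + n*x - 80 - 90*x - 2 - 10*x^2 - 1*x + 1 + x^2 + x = n*(x^2 + 10*x + 9) - 9*x^2 - 90*x - 81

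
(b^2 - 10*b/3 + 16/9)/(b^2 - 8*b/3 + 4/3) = (b - 8/3)/(b - 2)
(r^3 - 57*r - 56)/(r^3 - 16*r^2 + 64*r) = (r^2 + 8*r + 7)/(r*(r - 8))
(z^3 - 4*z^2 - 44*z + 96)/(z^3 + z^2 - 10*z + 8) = (z^2 - 2*z - 48)/(z^2 + 3*z - 4)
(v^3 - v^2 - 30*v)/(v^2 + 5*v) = v - 6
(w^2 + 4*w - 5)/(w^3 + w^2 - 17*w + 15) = 1/(w - 3)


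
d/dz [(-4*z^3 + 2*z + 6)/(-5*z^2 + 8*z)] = 2*(10*z^4 - 32*z^3 + 5*z^2 + 30*z - 24)/(z^2*(25*z^2 - 80*z + 64))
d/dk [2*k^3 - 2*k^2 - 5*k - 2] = 6*k^2 - 4*k - 5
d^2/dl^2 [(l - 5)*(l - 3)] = 2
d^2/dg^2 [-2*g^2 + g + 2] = -4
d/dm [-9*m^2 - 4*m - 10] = -18*m - 4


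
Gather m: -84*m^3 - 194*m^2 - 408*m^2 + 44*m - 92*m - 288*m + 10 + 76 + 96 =-84*m^3 - 602*m^2 - 336*m + 182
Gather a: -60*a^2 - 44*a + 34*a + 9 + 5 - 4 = -60*a^2 - 10*a + 10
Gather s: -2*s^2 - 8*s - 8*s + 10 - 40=-2*s^2 - 16*s - 30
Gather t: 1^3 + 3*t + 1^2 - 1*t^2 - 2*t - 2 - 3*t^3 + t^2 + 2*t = -3*t^3 + 3*t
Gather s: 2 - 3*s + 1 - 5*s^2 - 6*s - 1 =-5*s^2 - 9*s + 2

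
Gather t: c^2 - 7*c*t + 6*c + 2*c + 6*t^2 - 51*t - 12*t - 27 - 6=c^2 + 8*c + 6*t^2 + t*(-7*c - 63) - 33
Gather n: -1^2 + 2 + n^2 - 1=n^2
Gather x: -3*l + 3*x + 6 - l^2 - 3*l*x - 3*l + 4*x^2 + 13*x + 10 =-l^2 - 6*l + 4*x^2 + x*(16 - 3*l) + 16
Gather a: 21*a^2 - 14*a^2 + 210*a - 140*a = 7*a^2 + 70*a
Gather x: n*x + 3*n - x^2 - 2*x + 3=3*n - x^2 + x*(n - 2) + 3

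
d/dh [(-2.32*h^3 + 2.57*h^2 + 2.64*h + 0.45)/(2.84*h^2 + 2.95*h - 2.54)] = (-6.5888*h^4 - 13.688*h^3 + 17.7623*h^2 - 15.6116*h - 8.0331)/(8.0656*h^4 + 16.756*h^3 - 5.7247*h^2 - 14.986*h + 6.4516)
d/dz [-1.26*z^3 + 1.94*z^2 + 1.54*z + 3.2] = -3.78*z^2 + 3.88*z + 1.54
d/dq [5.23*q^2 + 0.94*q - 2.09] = 10.46*q + 0.94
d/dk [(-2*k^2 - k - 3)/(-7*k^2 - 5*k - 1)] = (3*k^2 - 38*k - 14)/(49*k^4 + 70*k^3 + 39*k^2 + 10*k + 1)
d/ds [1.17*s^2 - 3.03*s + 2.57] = 2.34*s - 3.03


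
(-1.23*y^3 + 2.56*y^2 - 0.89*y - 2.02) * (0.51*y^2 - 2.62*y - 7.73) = -0.6273*y^5 + 4.5282*y^4 + 2.3468*y^3 - 18.4872*y^2 + 12.1721*y + 15.6146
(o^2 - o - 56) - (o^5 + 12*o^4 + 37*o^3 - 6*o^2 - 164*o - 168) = -o^5 - 12*o^4 - 37*o^3 + 7*o^2 + 163*o + 112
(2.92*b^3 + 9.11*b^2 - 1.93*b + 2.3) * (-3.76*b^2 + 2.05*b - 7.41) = -10.9792*b^5 - 28.2676*b^4 + 4.2951*b^3 - 80.1096*b^2 + 19.0163*b - 17.043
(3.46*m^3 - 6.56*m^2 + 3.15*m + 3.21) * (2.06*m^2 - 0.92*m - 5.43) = 7.1276*m^5 - 16.6968*m^4 - 6.2636*m^3 + 39.3354*m^2 - 20.0577*m - 17.4303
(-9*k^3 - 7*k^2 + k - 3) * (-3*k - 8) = 27*k^4 + 93*k^3 + 53*k^2 + k + 24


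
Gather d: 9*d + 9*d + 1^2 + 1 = 18*d + 2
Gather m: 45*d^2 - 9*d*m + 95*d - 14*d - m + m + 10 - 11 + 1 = 45*d^2 - 9*d*m + 81*d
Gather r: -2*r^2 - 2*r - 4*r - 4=-2*r^2 - 6*r - 4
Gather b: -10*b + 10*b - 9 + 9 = 0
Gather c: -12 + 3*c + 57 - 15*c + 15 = 60 - 12*c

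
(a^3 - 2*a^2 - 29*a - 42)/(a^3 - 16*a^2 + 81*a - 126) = (a^2 + 5*a + 6)/(a^2 - 9*a + 18)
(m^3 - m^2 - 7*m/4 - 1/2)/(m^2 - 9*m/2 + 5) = (4*m^2 + 4*m + 1)/(2*(2*m - 5))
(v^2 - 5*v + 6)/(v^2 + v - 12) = (v - 2)/(v + 4)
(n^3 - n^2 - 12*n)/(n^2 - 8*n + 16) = n*(n + 3)/(n - 4)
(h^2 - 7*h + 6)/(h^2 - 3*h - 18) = (h - 1)/(h + 3)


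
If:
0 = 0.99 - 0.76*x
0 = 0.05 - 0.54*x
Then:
No Solution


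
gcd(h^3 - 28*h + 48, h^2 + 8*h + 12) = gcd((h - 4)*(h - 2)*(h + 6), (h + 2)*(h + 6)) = h + 6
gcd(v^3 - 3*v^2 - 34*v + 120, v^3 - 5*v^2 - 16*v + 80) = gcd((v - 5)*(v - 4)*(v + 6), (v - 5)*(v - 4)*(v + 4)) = v^2 - 9*v + 20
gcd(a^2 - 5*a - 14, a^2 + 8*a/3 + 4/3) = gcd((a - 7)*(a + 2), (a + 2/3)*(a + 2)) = a + 2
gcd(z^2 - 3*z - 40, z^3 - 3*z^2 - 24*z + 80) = z + 5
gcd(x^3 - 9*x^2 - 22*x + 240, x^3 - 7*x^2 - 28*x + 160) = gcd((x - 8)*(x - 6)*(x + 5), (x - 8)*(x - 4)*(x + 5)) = x^2 - 3*x - 40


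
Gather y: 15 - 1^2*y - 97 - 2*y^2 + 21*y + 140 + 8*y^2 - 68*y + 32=6*y^2 - 48*y + 90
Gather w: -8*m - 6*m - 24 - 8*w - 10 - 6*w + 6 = -14*m - 14*w - 28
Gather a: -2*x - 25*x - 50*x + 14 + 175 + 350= 539 - 77*x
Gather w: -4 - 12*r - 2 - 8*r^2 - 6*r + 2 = -8*r^2 - 18*r - 4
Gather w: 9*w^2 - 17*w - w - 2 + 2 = 9*w^2 - 18*w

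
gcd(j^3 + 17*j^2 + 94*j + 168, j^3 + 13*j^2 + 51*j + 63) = j + 7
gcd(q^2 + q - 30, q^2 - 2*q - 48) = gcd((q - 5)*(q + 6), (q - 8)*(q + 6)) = q + 6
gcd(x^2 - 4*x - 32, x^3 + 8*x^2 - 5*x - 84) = x + 4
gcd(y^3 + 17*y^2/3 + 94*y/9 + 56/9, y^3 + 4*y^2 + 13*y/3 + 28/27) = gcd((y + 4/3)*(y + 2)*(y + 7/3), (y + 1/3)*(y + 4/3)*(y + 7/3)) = y^2 + 11*y/3 + 28/9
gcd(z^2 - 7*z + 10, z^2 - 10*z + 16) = z - 2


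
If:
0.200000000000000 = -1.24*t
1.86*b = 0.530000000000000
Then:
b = 0.28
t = -0.16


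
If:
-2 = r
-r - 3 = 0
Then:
No Solution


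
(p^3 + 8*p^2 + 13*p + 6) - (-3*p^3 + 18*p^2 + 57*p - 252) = 4*p^3 - 10*p^2 - 44*p + 258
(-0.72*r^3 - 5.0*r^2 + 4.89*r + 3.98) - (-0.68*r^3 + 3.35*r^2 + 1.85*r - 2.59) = -0.0399999999999999*r^3 - 8.35*r^2 + 3.04*r + 6.57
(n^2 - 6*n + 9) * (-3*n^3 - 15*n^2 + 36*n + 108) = -3*n^5 + 3*n^4 + 99*n^3 - 243*n^2 - 324*n + 972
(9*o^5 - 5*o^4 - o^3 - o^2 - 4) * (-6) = -54*o^5 + 30*o^4 + 6*o^3 + 6*o^2 + 24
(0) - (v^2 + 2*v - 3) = -v^2 - 2*v + 3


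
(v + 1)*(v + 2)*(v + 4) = v^3 + 7*v^2 + 14*v + 8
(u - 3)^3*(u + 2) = u^4 - 7*u^3 + 9*u^2 + 27*u - 54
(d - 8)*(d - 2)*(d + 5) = d^3 - 5*d^2 - 34*d + 80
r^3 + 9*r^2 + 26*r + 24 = (r + 2)*(r + 3)*(r + 4)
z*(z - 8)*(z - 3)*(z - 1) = z^4 - 12*z^3 + 35*z^2 - 24*z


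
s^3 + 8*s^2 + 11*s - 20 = (s - 1)*(s + 4)*(s + 5)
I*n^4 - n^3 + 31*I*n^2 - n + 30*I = (n - 5*I)*(n + I)*(n + 6*I)*(I*n + 1)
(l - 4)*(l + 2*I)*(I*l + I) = I*l^3 - 2*l^2 - 3*I*l^2 + 6*l - 4*I*l + 8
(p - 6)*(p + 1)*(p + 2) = p^3 - 3*p^2 - 16*p - 12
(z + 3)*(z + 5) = z^2 + 8*z + 15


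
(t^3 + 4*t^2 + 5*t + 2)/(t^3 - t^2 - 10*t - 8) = (t + 1)/(t - 4)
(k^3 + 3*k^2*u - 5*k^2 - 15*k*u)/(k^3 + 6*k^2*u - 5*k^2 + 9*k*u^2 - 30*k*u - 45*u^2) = k/(k + 3*u)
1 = 1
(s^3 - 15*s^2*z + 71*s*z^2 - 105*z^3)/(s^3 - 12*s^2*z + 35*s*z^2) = (s - 3*z)/s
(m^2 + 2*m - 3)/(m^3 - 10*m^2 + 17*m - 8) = (m + 3)/(m^2 - 9*m + 8)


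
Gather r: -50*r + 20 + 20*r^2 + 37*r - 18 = 20*r^2 - 13*r + 2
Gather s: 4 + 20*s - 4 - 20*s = 0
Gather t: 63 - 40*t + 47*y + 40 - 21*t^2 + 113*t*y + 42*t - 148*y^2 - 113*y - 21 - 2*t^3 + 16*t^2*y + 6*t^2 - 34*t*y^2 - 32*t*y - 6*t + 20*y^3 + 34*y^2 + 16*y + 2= -2*t^3 + t^2*(16*y - 15) + t*(-34*y^2 + 81*y - 4) + 20*y^3 - 114*y^2 - 50*y + 84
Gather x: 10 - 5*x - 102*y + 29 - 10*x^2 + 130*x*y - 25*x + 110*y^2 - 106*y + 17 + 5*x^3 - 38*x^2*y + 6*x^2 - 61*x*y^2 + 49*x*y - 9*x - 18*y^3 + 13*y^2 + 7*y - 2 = 5*x^3 + x^2*(-38*y - 4) + x*(-61*y^2 + 179*y - 39) - 18*y^3 + 123*y^2 - 201*y + 54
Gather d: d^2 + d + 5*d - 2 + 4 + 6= d^2 + 6*d + 8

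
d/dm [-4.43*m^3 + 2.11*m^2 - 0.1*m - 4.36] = -13.29*m^2 + 4.22*m - 0.1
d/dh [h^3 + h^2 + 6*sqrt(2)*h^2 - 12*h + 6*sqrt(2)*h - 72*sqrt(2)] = 3*h^2 + 2*h + 12*sqrt(2)*h - 12 + 6*sqrt(2)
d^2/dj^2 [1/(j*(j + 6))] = 2*(j^2 + j*(j + 6) + (j + 6)^2)/(j^3*(j + 6)^3)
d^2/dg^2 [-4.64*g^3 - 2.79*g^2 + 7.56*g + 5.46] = -27.84*g - 5.58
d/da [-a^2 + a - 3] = 1 - 2*a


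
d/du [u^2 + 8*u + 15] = 2*u + 8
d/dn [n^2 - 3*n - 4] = 2*n - 3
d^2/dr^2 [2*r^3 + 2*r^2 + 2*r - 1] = 12*r + 4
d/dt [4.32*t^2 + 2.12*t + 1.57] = 8.64*t + 2.12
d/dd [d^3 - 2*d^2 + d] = 3*d^2 - 4*d + 1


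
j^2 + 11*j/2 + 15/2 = (j + 5/2)*(j + 3)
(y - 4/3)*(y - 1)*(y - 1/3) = y^3 - 8*y^2/3 + 19*y/9 - 4/9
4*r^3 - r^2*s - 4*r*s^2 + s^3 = (-4*r + s)*(-r + s)*(r + s)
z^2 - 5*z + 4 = (z - 4)*(z - 1)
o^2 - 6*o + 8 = (o - 4)*(o - 2)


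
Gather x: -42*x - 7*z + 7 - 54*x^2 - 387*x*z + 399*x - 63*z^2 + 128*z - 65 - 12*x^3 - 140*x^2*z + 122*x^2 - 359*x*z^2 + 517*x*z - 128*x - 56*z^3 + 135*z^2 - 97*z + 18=-12*x^3 + x^2*(68 - 140*z) + x*(-359*z^2 + 130*z + 229) - 56*z^3 + 72*z^2 + 24*z - 40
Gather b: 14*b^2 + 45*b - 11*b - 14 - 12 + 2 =14*b^2 + 34*b - 24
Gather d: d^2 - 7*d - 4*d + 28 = d^2 - 11*d + 28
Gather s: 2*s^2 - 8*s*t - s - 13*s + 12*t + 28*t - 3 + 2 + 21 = 2*s^2 + s*(-8*t - 14) + 40*t + 20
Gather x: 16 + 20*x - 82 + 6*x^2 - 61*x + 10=6*x^2 - 41*x - 56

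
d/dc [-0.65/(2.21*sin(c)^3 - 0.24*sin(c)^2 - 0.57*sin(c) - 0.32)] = (4.3095*sin(c)^2 - 0.312*sin(c) - 0.3705)*cos(c)/(-2.21*sin(c)^3 + 0.24*sin(c)^2 + 0.57*sin(c) + 0.32)^2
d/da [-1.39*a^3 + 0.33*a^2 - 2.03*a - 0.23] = -4.17*a^2 + 0.66*a - 2.03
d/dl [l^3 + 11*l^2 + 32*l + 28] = 3*l^2 + 22*l + 32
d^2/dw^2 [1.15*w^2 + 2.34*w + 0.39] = 2.30000000000000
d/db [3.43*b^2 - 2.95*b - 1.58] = 6.86*b - 2.95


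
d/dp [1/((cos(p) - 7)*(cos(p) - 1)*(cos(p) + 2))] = 3*(cos(p)^2 - 4*cos(p) - 3)*sin(p)/((cos(p) - 7)^2*(cos(p) - 1)^2*(cos(p) + 2)^2)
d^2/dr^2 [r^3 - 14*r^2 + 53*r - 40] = 6*r - 28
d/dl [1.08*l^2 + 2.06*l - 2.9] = 2.16*l + 2.06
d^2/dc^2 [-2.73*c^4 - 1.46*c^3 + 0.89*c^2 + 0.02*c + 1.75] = -32.76*c^2 - 8.76*c + 1.78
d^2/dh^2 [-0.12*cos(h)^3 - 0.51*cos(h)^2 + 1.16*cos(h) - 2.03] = -1.07*cos(h) + 1.02*cos(2*h) + 0.27*cos(3*h)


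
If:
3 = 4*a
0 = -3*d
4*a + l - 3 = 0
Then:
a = 3/4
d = 0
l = 0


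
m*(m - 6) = m^2 - 6*m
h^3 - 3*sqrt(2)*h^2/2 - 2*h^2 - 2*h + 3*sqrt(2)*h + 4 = (h - 2)*(h - 2*sqrt(2))*(h + sqrt(2)/2)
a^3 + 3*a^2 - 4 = (a - 1)*(a + 2)^2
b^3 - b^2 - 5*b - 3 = (b - 3)*(b + 1)^2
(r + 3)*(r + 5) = r^2 + 8*r + 15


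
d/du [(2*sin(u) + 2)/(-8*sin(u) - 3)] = 10*cos(u)/(8*sin(u) + 3)^2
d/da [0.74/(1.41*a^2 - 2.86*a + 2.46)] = (2.1164 - 2.0868*a)/(1.41*a^2 - 2.86*a + 2.46)^2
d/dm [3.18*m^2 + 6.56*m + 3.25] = 6.36*m + 6.56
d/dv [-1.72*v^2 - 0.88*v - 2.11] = -3.44*v - 0.88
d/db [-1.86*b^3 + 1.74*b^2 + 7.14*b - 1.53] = -5.58*b^2 + 3.48*b + 7.14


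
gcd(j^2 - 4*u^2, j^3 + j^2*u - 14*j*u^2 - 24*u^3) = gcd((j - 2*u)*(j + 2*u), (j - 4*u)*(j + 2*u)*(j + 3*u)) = j + 2*u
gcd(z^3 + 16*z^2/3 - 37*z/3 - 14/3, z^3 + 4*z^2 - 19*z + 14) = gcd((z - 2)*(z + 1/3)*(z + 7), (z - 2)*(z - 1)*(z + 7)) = z^2 + 5*z - 14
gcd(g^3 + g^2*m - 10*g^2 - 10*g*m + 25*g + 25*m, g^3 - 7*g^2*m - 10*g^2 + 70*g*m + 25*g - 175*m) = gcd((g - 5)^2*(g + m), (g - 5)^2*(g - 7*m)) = g^2 - 10*g + 25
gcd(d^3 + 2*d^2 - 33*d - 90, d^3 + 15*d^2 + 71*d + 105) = d^2 + 8*d + 15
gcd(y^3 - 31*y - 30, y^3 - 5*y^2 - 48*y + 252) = y - 6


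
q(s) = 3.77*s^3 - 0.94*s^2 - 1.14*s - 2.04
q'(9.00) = 898.05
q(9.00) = 2659.89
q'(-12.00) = 1650.06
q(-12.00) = -6638.28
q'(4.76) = 246.17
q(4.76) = 377.83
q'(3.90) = 163.55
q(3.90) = 202.85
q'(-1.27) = 19.49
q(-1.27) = -9.83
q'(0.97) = 7.68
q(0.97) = -0.59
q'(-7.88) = 715.96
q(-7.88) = -1896.10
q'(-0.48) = 2.37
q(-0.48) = -2.13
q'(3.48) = 129.29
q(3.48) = 141.49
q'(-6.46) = 482.99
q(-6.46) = -1050.24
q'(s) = 11.31*s^2 - 1.88*s - 1.14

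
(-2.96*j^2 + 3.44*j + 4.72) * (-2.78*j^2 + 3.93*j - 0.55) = 8.2288*j^4 - 21.196*j^3 + 2.0256*j^2 + 16.6576*j - 2.596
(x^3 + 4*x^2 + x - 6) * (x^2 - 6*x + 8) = x^5 - 2*x^4 - 15*x^3 + 20*x^2 + 44*x - 48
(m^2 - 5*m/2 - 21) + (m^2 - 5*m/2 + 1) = 2*m^2 - 5*m - 20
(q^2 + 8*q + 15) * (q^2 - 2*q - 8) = q^4 + 6*q^3 - 9*q^2 - 94*q - 120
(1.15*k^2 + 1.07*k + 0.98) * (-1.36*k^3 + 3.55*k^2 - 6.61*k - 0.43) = -1.564*k^5 + 2.6273*k^4 - 5.1358*k^3 - 4.0882*k^2 - 6.9379*k - 0.4214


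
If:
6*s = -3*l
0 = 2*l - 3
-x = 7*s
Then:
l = 3/2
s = -3/4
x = 21/4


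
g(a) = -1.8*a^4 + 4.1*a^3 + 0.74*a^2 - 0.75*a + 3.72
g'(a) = -7.2*a^3 + 12.3*a^2 + 1.48*a - 0.75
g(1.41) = 8.51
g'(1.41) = 5.61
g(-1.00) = -0.69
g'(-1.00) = 17.27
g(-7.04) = -5806.30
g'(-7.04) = 3110.62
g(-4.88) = -1472.30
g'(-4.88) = 1121.69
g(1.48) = 8.89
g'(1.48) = 5.04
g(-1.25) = -6.59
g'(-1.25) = 30.68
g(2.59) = -3.02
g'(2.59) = -39.50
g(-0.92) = 0.55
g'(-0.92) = 13.91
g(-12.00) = -44290.32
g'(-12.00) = 14194.29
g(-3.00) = -243.87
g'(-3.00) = 299.91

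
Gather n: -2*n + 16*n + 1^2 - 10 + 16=14*n + 7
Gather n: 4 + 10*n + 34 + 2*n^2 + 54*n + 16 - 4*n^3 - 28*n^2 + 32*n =-4*n^3 - 26*n^2 + 96*n + 54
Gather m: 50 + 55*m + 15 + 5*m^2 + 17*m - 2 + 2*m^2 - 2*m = 7*m^2 + 70*m + 63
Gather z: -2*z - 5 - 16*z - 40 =-18*z - 45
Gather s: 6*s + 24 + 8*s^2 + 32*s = 8*s^2 + 38*s + 24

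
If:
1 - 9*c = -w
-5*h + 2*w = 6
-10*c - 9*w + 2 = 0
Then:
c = 11/91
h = -106/91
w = 8/91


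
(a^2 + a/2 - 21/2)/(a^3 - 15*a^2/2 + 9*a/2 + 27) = (2*a + 7)/(2*a^2 - 9*a - 18)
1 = 1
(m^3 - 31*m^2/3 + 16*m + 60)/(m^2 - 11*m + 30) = (m^2 - 13*m/3 - 10)/(m - 5)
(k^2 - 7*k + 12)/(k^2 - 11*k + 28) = (k - 3)/(k - 7)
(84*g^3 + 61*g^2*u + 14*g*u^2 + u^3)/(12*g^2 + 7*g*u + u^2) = 7*g + u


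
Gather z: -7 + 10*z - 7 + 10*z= 20*z - 14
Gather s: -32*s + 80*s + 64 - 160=48*s - 96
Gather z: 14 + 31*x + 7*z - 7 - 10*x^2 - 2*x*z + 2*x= -10*x^2 + 33*x + z*(7 - 2*x) + 7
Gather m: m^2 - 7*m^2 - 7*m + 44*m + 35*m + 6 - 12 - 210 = -6*m^2 + 72*m - 216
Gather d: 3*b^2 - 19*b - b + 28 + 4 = 3*b^2 - 20*b + 32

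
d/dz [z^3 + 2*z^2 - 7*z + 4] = 3*z^2 + 4*z - 7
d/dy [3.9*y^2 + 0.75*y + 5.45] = 7.8*y + 0.75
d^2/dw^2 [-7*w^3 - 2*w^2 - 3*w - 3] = -42*w - 4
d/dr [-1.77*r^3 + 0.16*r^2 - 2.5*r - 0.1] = -5.31*r^2 + 0.32*r - 2.5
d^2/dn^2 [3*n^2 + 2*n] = 6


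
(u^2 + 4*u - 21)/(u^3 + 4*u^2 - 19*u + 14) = (u - 3)/(u^2 - 3*u + 2)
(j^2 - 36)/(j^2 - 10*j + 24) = (j + 6)/(j - 4)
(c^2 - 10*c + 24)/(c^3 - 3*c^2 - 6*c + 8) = (c - 6)/(c^2 + c - 2)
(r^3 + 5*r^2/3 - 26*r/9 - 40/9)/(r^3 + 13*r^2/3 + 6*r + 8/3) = (r - 5/3)/(r + 1)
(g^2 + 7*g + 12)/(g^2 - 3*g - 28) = (g + 3)/(g - 7)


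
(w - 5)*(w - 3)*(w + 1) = w^3 - 7*w^2 + 7*w + 15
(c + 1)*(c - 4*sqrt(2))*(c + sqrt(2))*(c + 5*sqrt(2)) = c^4 + c^3 + 2*sqrt(2)*c^3 - 38*c^2 + 2*sqrt(2)*c^2 - 40*sqrt(2)*c - 38*c - 40*sqrt(2)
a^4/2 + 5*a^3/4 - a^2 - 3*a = a*(a/2 + 1)*(a - 3/2)*(a + 2)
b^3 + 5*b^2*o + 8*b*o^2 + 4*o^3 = (b + o)*(b + 2*o)^2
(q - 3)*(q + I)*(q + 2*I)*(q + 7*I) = q^4 - 3*q^3 + 10*I*q^3 - 23*q^2 - 30*I*q^2 + 69*q - 14*I*q + 42*I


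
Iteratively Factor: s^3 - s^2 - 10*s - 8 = (s + 1)*(s^2 - 2*s - 8) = (s - 4)*(s + 1)*(s + 2)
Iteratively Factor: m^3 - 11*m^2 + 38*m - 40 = (m - 4)*(m^2 - 7*m + 10) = (m - 4)*(m - 2)*(m - 5)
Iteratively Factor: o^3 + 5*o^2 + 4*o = (o + 4)*(o^2 + o) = (o + 1)*(o + 4)*(o)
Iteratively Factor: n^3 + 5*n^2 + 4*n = (n + 1)*(n^2 + 4*n) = (n + 1)*(n + 4)*(n)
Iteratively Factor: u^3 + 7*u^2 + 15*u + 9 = (u + 3)*(u^2 + 4*u + 3) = (u + 1)*(u + 3)*(u + 3)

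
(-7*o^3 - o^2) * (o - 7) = -7*o^4 + 48*o^3 + 7*o^2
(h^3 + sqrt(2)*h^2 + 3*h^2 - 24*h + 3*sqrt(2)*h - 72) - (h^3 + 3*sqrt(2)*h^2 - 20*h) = -2*sqrt(2)*h^2 + 3*h^2 - 4*h + 3*sqrt(2)*h - 72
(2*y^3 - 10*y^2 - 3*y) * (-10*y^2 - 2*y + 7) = -20*y^5 + 96*y^4 + 64*y^3 - 64*y^2 - 21*y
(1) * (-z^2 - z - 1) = -z^2 - z - 1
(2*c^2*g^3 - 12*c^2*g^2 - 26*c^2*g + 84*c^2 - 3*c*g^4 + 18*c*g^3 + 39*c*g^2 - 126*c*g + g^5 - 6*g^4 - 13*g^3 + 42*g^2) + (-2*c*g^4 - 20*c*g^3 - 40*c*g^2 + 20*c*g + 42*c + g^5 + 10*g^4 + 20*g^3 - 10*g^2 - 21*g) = 2*c^2*g^3 - 12*c^2*g^2 - 26*c^2*g + 84*c^2 - 5*c*g^4 - 2*c*g^3 - c*g^2 - 106*c*g + 42*c + 2*g^5 + 4*g^4 + 7*g^3 + 32*g^2 - 21*g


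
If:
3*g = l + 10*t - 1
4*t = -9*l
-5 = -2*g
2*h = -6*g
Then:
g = 5/2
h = -15/2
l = -17/43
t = 153/172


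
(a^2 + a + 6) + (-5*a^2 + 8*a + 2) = -4*a^2 + 9*a + 8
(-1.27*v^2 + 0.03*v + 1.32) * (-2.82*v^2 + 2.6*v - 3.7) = 3.5814*v^4 - 3.3866*v^3 + 1.0546*v^2 + 3.321*v - 4.884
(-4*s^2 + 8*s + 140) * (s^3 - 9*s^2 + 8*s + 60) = -4*s^5 + 44*s^4 + 36*s^3 - 1436*s^2 + 1600*s + 8400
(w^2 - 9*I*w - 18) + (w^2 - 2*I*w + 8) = 2*w^2 - 11*I*w - 10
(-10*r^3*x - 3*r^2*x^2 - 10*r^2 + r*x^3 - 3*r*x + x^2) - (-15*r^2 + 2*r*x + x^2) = -10*r^3*x - 3*r^2*x^2 + 5*r^2 + r*x^3 - 5*r*x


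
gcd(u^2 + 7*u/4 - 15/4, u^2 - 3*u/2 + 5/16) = u - 5/4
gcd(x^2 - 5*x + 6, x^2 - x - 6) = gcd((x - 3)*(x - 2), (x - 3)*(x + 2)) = x - 3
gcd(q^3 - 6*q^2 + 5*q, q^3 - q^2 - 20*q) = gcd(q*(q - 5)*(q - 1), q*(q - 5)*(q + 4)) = q^2 - 5*q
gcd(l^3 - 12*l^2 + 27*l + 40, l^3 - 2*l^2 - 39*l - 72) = l - 8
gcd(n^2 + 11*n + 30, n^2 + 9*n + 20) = n + 5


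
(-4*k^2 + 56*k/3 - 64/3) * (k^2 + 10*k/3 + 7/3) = -4*k^4 + 16*k^3/3 + 284*k^2/9 - 248*k/9 - 448/9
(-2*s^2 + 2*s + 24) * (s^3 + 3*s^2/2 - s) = -2*s^5 - s^4 + 29*s^3 + 34*s^2 - 24*s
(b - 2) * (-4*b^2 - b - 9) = -4*b^3 + 7*b^2 - 7*b + 18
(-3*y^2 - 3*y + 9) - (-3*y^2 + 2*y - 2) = 11 - 5*y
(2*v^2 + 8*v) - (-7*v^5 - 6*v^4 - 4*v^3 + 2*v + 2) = 7*v^5 + 6*v^4 + 4*v^3 + 2*v^2 + 6*v - 2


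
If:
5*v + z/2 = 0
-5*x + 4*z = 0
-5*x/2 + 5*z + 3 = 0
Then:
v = 1/10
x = -4/5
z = -1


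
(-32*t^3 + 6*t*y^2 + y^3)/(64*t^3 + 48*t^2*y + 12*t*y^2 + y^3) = (-2*t + y)/(4*t + y)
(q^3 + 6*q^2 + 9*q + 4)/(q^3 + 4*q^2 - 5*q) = (q^3 + 6*q^2 + 9*q + 4)/(q*(q^2 + 4*q - 5))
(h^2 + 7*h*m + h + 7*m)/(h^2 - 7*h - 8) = (h + 7*m)/(h - 8)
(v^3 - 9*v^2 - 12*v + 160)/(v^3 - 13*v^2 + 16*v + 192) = (v^2 - v - 20)/(v^2 - 5*v - 24)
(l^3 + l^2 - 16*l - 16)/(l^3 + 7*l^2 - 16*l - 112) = (l + 1)/(l + 7)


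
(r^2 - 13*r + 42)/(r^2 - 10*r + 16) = (r^2 - 13*r + 42)/(r^2 - 10*r + 16)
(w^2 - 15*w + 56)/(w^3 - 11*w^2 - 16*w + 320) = (w - 7)/(w^2 - 3*w - 40)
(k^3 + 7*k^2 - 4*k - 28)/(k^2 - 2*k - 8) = (k^2 + 5*k - 14)/(k - 4)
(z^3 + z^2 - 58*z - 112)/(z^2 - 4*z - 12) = (z^2 - z - 56)/(z - 6)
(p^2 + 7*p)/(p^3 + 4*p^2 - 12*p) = (p + 7)/(p^2 + 4*p - 12)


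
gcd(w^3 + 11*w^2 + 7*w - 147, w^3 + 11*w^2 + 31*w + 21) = w + 7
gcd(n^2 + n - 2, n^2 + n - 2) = n^2 + n - 2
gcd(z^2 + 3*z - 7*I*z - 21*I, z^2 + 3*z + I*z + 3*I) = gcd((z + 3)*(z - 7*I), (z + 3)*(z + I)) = z + 3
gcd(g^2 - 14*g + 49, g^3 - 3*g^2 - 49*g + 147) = g - 7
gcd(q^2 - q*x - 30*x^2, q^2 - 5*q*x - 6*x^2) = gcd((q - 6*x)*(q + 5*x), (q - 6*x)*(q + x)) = -q + 6*x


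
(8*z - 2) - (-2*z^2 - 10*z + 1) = 2*z^2 + 18*z - 3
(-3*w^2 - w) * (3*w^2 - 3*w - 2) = -9*w^4 + 6*w^3 + 9*w^2 + 2*w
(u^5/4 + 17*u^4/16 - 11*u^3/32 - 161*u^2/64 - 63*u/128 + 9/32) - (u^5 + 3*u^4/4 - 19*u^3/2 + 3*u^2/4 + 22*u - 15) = -3*u^5/4 + 5*u^4/16 + 293*u^3/32 - 209*u^2/64 - 2879*u/128 + 489/32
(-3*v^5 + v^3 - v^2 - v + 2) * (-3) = 9*v^5 - 3*v^3 + 3*v^2 + 3*v - 6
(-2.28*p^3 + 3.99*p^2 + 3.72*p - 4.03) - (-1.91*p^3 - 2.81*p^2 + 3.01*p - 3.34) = -0.37*p^3 + 6.8*p^2 + 0.71*p - 0.69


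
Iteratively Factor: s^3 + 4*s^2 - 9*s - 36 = (s + 4)*(s^2 - 9) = (s + 3)*(s + 4)*(s - 3)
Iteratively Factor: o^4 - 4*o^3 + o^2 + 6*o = (o + 1)*(o^3 - 5*o^2 + 6*o) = (o - 3)*(o + 1)*(o^2 - 2*o) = (o - 3)*(o - 2)*(o + 1)*(o)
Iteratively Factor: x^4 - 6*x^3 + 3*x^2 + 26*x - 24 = (x - 1)*(x^3 - 5*x^2 - 2*x + 24) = (x - 4)*(x - 1)*(x^2 - x - 6) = (x - 4)*(x - 1)*(x + 2)*(x - 3)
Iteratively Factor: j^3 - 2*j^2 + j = (j)*(j^2 - 2*j + 1) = j*(j - 1)*(j - 1)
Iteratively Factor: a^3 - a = (a + 1)*(a^2 - a) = a*(a + 1)*(a - 1)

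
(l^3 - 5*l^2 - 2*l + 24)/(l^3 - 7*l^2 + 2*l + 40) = (l - 3)/(l - 5)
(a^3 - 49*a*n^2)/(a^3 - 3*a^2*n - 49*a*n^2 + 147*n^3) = a/(a - 3*n)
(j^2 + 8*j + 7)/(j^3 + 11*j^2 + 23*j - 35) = (j + 1)/(j^2 + 4*j - 5)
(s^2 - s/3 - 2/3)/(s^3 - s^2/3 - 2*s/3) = 1/s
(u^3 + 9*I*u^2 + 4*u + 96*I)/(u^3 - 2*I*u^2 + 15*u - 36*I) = (u + 8*I)/(u - 3*I)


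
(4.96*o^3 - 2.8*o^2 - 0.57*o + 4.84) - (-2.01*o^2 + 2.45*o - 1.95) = 4.96*o^3 - 0.79*o^2 - 3.02*o + 6.79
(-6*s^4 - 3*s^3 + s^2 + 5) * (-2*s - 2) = 12*s^5 + 18*s^4 + 4*s^3 - 2*s^2 - 10*s - 10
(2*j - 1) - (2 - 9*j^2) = 9*j^2 + 2*j - 3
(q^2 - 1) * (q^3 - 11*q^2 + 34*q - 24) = q^5 - 11*q^4 + 33*q^3 - 13*q^2 - 34*q + 24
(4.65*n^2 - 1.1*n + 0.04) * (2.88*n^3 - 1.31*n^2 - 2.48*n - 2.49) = 13.392*n^5 - 9.2595*n^4 - 9.9758*n^3 - 8.9029*n^2 + 2.6398*n - 0.0996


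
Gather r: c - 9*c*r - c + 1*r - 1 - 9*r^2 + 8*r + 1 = -9*r^2 + r*(9 - 9*c)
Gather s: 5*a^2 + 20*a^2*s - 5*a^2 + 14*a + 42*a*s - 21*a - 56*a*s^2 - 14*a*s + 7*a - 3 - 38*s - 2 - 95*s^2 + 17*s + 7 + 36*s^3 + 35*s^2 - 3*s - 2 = 36*s^3 + s^2*(-56*a - 60) + s*(20*a^2 + 28*a - 24)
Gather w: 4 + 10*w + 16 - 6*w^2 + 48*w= -6*w^2 + 58*w + 20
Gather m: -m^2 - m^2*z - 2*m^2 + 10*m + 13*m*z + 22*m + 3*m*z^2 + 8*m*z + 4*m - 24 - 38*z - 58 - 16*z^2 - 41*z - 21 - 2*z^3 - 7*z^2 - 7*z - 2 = m^2*(-z - 3) + m*(3*z^2 + 21*z + 36) - 2*z^3 - 23*z^2 - 86*z - 105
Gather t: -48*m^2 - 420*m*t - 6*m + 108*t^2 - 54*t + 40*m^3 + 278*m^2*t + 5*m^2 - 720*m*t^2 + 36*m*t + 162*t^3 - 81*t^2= 40*m^3 - 43*m^2 - 6*m + 162*t^3 + t^2*(27 - 720*m) + t*(278*m^2 - 384*m - 54)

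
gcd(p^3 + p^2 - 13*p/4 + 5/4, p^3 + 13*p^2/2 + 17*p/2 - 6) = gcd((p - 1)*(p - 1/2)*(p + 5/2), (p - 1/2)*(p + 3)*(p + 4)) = p - 1/2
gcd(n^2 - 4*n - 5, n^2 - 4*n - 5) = n^2 - 4*n - 5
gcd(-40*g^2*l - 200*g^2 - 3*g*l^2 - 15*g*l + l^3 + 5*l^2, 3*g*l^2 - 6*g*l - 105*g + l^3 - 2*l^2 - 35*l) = l + 5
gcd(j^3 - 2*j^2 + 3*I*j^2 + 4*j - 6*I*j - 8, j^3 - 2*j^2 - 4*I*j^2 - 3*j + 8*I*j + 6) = j^2 + j*(-2 - I) + 2*I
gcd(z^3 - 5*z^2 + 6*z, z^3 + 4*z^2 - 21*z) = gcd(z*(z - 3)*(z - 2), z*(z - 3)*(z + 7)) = z^2 - 3*z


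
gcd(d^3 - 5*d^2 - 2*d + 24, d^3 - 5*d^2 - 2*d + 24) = d^3 - 5*d^2 - 2*d + 24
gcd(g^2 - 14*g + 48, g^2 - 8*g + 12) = g - 6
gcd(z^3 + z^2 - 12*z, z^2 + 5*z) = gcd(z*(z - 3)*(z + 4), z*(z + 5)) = z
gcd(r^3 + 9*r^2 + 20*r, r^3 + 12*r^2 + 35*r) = r^2 + 5*r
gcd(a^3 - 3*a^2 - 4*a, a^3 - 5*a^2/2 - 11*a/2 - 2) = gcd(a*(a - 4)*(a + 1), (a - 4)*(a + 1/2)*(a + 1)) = a^2 - 3*a - 4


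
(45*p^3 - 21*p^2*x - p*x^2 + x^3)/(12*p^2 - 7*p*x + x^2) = (-15*p^2 + 2*p*x + x^2)/(-4*p + x)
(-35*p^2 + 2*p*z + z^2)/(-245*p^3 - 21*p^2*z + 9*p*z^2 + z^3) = 1/(7*p + z)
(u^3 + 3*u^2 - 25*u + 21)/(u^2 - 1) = (u^2 + 4*u - 21)/(u + 1)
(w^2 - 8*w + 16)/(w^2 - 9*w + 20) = (w - 4)/(w - 5)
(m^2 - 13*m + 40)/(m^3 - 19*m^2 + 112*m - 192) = (m - 5)/(m^2 - 11*m + 24)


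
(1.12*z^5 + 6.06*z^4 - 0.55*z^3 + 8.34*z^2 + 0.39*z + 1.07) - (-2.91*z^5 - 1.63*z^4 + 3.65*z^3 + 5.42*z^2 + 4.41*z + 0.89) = 4.03*z^5 + 7.69*z^4 - 4.2*z^3 + 2.92*z^2 - 4.02*z + 0.18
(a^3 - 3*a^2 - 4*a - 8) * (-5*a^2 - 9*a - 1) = -5*a^5 + 6*a^4 + 46*a^3 + 79*a^2 + 76*a + 8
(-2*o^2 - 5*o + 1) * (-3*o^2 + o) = 6*o^4 + 13*o^3 - 8*o^2 + o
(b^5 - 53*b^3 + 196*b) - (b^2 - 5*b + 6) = b^5 - 53*b^3 - b^2 + 201*b - 6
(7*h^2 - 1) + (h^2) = 8*h^2 - 1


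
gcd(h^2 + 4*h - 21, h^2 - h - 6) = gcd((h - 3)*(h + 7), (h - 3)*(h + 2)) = h - 3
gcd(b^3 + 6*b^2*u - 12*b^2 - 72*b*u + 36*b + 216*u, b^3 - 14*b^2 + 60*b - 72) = b^2 - 12*b + 36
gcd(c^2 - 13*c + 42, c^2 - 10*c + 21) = c - 7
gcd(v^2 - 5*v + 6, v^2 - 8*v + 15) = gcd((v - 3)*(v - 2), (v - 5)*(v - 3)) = v - 3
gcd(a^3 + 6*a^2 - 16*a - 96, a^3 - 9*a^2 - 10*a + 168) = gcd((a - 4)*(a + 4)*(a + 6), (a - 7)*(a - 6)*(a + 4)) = a + 4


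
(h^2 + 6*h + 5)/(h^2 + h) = (h + 5)/h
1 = 1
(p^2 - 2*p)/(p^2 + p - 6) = p/(p + 3)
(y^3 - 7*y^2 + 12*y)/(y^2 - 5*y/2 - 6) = 2*y*(y - 3)/(2*y + 3)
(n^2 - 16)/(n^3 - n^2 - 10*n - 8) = (n + 4)/(n^2 + 3*n + 2)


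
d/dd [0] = 0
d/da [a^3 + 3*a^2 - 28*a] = 3*a^2 + 6*a - 28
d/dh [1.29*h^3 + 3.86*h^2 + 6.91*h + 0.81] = 3.87*h^2 + 7.72*h + 6.91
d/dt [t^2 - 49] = 2*t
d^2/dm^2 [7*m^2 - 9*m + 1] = 14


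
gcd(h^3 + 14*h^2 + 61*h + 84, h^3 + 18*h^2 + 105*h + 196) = h^2 + 11*h + 28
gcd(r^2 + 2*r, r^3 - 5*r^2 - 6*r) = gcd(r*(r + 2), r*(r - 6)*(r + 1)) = r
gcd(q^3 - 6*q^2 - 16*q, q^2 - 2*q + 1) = 1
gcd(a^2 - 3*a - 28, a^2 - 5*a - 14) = a - 7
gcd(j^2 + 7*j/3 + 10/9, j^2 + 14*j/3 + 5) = j + 5/3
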